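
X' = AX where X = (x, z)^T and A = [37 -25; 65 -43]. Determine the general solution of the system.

Coefficient matrix A = [[37, -25], [65, -43]].
Characteristic polynomial det(A - λI) = λ^2 + 6λ + 34 = 0.
Eigenvalues λ = -3 ± 5i (complex conjugate pair).
For λ=-3+5i: an eigenvector is (-1,-2) - i(2,3) = (-1 - 2i, -2 - 3i).
A real fundamental pair from Re and Im of e^((-3+5i)t)v: X_1 = e^(-3t)(cos(5t)·(-1,-2) + sin(5t)·(2,3)), X_2 = e^(-3t)(sin(5t)·(-1,-2) - cos(5t)·(2,3)).
General solution: C_1X_1 + C_2X_2.

x(t) = 2C_1e^(-3t)sin(5t) - C_1e^(-3t)cos(5t) - C_2e^(-3t)sin(5t) - 2C_2e^(-3t)cos(5t), z(t) = 3C_1e^(-3t)sin(5t) - 2C_1e^(-3t)cos(5t) - 2C_2e^(-3t)sin(5t) - 3C_2e^(-3t)cos(5t)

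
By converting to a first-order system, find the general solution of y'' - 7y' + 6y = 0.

y(t) = C_1e^(6t) + C_2e^(t)

Let x_1 = y, x_2 = y'. Then x_1' = x_2 and x_2' = -6x_1 + 7x_2.
A = [[0,1],[-6,7]]; det(A-λI) = λ^2 - 7λ + 6.
Eigenvalues λ = 6, 1 with eigenvectors (1,6), (1,1).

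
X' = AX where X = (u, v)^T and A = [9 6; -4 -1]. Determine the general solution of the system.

u(t) = -3c_1e^(5t) - c_2e^(3t), v(t) = 2c_1e^(5t) + c_2e^(3t)

Coefficient matrix A = [[9, 6], [-4, -1]].
Characteristic polynomial det(A - λI) = λ^2 - 8λ + 15 = 0.
Eigenvalues λ = 5, 3.
For λ=5: (A-λI) row 1 is [4, 6], so an eigenvector is (-3, 2).
For λ=3: (A-λI) row 1 is [6, 6], so an eigenvector is (-1, 1).
General solution: c_1e^(5t)(-3,2) + c_2e^(3t)(-1,1).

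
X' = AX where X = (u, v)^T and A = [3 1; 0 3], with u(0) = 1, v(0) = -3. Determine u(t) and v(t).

Coefficient matrix A = [[3, 1], [0, 3]].
Characteristic polynomial det(A - λI) = λ^2 - 6λ + 9 = 0.
Single eigenvalue λ = 3 with algebraic multiplicity 2.
Eigenvector v = (-1,0); generalized eigenvector w with (A-λI)w=v is (2,-1).
General solution: e^(3t)[c_1·v + c_2·(t·v + w)].
Applying u(0)=1, v(0)=-3 gives c_1=5, c_2=3.

u(t) = -3te^(3t) + e^(3t), v(t) = -3e^(3t)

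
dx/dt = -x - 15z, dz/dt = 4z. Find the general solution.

Coefficient matrix A = [[-1, -15], [0, 4]].
Characteristic polynomial det(A - λI) = λ^2 - 3λ - 4 = 0.
Eigenvalues λ = 4, -1.
For λ=4: (A-λI) row 1 is [-5, -15], so an eigenvector is (3, -1).
For λ=-1: (A-λI) row 1 is [0, -15], so an eigenvector is (1, 0).
General solution: C_1e^(4t)(3,-1) + C_2e^(-t)(1,0).

x(t) = 3C_1e^(4t) + C_2e^(-t), z(t) = -C_1e^(4t)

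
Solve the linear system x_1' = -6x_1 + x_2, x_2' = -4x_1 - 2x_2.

Coefficient matrix A = [[-6, 1], [-4, -2]].
Characteristic polynomial det(A - λI) = λ^2 + 8λ + 16 = 0.
Single eigenvalue λ = -4 with algebraic multiplicity 2.
Eigenvector v = (1,2); generalized eigenvector w with (A-λI)w=v is (1,3).
General solution: e^(-4t)[c_1·v + c_2·(t·v + w)].

x_1(t) = c_1e^(-4t) + c_2te^(-4t) + c_2e^(-4t), x_2(t) = 2c_1e^(-4t) + 2c_2te^(-4t) + 3c_2e^(-4t)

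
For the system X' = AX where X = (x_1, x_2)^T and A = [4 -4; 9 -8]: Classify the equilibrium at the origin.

A = [[4,-4],[9,-8]]; det(A-λI) = λ^2 + 4λ + 4.
repeated λ = -2 with a single eigenvector.

stable improper node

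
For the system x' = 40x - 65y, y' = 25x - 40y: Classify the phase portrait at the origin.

A = [[40,-65],[25,-40]]; det(A-λI) = λ^2 + 25.
λ = 0 ± 5i: zero real part.

center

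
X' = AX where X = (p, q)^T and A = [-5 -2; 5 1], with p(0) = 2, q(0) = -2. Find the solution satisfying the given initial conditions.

p(t) = -2e^(-2t)sin(t) + 2e^(-2t)cos(t), q(t) = 4e^(-2t)sin(t) - 2e^(-2t)cos(t)

Coefficient matrix A = [[-5, -2], [5, 1]].
Characteristic polynomial det(A - λI) = λ^2 + 4λ + 5 = 0.
Eigenvalues λ = -2 ± i (complex conjugate pair).
For λ=-2+i: an eigenvector is (1,-2) - i(1,-1) = (1 - i, -2 + i).
A real fundamental pair from Re and Im of e^((-2+i)t)v: X_1 = e^(-2t)(cos(t)·(1,-2) + sin(t)·(1,-1)), X_2 = e^(-2t)(sin(t)·(1,-2) - cos(t)·(1,-1)).
General solution: C_1X_1 + C_2X_2.
Applying p(0)=2, q(0)=-2 gives C_1=0, C_2=-2.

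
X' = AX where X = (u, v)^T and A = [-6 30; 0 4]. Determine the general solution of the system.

u(t) = c_1e^(-6t) - 3c_2e^(4t), v(t) = -c_2e^(4t)

Coefficient matrix A = [[-6, 30], [0, 4]].
Characteristic polynomial det(A - λI) = λ^2 + 2λ - 24 = 0.
Eigenvalues λ = -6, 4.
For λ=-6: (A-λI) row 1 is [0, 30], so an eigenvector is (1, 0).
For λ=4: (A-λI) row 1 is [-10, 30], so an eigenvector is (-3, -1).
General solution: c_1e^(-6t)(1,0) + c_2e^(4t)(-3,-1).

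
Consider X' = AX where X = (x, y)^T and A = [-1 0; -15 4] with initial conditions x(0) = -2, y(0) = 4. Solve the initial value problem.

x(t) = -2e^(-t), y(t) = 10e^(4t) - 6e^(-t)

Coefficient matrix A = [[-1, 0], [-15, 4]].
Characteristic polynomial det(A - λI) = λ^2 - 3λ - 4 = 0.
Eigenvalues λ = -1, 4.
For λ=-1: (A-λI) row 2 is [-15, 5], so an eigenvector is (1, 3).
For λ=4: (A-λI) row 1 is [-5, 0], so an eigenvector is (0, -1).
General solution: K_1e^(-t)(1,3) + K_2e^(4t)(0,-1).
Applying x(0)=-2, y(0)=4 gives K_1=-2, K_2=-10.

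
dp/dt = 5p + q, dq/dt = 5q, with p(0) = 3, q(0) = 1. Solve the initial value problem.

Coefficient matrix A = [[5, 1], [0, 5]].
Characteristic polynomial det(A - λI) = λ^2 - 10λ + 25 = 0.
Single eigenvalue λ = 5 with algebraic multiplicity 2.
Eigenvector v = (-1,0); generalized eigenvector w with (A-λI)w=v is (3,-1).
General solution: e^(5t)[c_1·v + c_2·(t·v + w)].
Applying p(0)=3, q(0)=1 gives c_1=-6, c_2=-1.

p(t) = te^(5t) + 3e^(5t), q(t) = e^(5t)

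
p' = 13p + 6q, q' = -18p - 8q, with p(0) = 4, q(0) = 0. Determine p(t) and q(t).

Coefficient matrix A = [[13, 6], [-18, -8]].
Characteristic polynomial det(A - λI) = λ^2 - 5λ + 4 = 0.
Eigenvalues λ = 1, 4.
For λ=1: (A-λI) row 1 is [12, 6], so an eigenvector is (-1, 2).
For λ=4: (A-λI) row 1 is [9, 6], so an eigenvector is (2, -3).
General solution: c_1e^(t)(-1,2) + c_2e^(4t)(2,-3).
Applying p(0)=4, q(0)=0 gives c_1=12, c_2=8.

p(t) = 16e^(4t) - 12e^(t), q(t) = -24e^(4t) + 24e^(t)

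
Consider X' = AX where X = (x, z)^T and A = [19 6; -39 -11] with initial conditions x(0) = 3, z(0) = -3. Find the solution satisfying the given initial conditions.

Coefficient matrix A = [[19, 6], [-39, -11]].
Characteristic polynomial det(A - λI) = λ^2 - 8λ + 25 = 0.
Eigenvalues λ = 4 ± 3i (complex conjugate pair).
For λ=4+3i: an eigenvector is (1,-2) - i(1,-3) = (1 - i, -2 + 3i).
A real fundamental pair from Re and Im of e^((4+3i)t)v: X_1 = e^(4t)(cos(3t)·(1,-2) + sin(3t)·(1,-3)), X_2 = e^(4t)(sin(3t)·(1,-2) - cos(3t)·(1,-3)).
General solution: K_1X_1 + K_2X_2.
Applying x(0)=3, z(0)=-3 gives K_1=6, K_2=3.

x(t) = 9e^(4t)sin(3t) + 3e^(4t)cos(3t), z(t) = -24e^(4t)sin(3t) - 3e^(4t)cos(3t)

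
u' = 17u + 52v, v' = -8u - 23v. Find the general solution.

Coefficient matrix A = [[17, 52], [-8, -23]].
Characteristic polynomial det(A - λI) = λ^2 + 6λ + 25 = 0.
Eigenvalues λ = -3 ± 4i (complex conjugate pair).
For λ=-3+4i: an eigenvector is (-2,1) - i(3,-1) = (-2 - 3i, 1 + i).
A real fundamental pair from Re and Im of e^((-3+4i)t)v: X_1 = e^(-3t)(cos(4t)·(-2,1) + sin(4t)·(3,-1)), X_2 = e^(-3t)(sin(4t)·(-2,1) - cos(4t)·(3,-1)).
General solution: K_1X_1 + K_2X_2.

u(t) = 3K_1e^(-3t)sin(4t) - 2K_1e^(-3t)cos(4t) - 2K_2e^(-3t)sin(4t) - 3K_2e^(-3t)cos(4t), v(t) = -K_1e^(-3t)sin(4t) + K_1e^(-3t)cos(4t) + K_2e^(-3t)sin(4t) + K_2e^(-3t)cos(4t)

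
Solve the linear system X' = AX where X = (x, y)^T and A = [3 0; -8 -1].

Coefficient matrix A = [[3, 0], [-8, -1]].
Characteristic polynomial det(A - λI) = λ^2 - 2λ - 3 = 0.
Eigenvalues λ = -1, 3.
For λ=-1: (A-λI) row 1 is [4, 0], so an eigenvector is (0, -1).
For λ=3: (A-λI) row 2 is [-8, -4], so an eigenvector is (-1, 2).
General solution: c_1e^(-t)(0,-1) + c_2e^(3t)(-1,2).

x(t) = -c_2e^(3t), y(t) = -c_1e^(-t) + 2c_2e^(3t)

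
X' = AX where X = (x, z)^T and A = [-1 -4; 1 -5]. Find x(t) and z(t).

x(t) = 2c_1e^(-3t) + 2c_2te^(-3t) + c_2e^(-3t), z(t) = c_1e^(-3t) + c_2te^(-3t)

Coefficient matrix A = [[-1, -4], [1, -5]].
Characteristic polynomial det(A - λI) = λ^2 + 6λ + 9 = 0.
Single eigenvalue λ = -3 with algebraic multiplicity 2.
Eigenvector v = (2,1); generalized eigenvector w with (A-λI)w=v is (1,0).
General solution: e^(-3t)[c_1·v + c_2·(t·v + w)].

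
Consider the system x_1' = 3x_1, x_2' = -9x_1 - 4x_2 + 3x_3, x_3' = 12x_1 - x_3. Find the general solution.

x_1(t) = K_1e^(3t), x_2(t) = K_2e^(-4t) + K_3e^(-t), x_3(t) = 3K_1e^(3t) + K_3e^(-t)

Coefficient matrix A = [[3, 0, 0], [-9, -4, 3], [12, 0, -1]].
det(A - λI) = 0 gives eigenvalues λ = 3, -4, -1.
For λ=3: eigenvector (1,0,3).
For λ=-4: eigenvector (0,1,0).
For λ=-1: eigenvector (0,1,1).
General solution: K_1e^(3t)(1,0,3) + K_2e^(-4t)(0,1,0) + K_3e^(-t)(0,1,1).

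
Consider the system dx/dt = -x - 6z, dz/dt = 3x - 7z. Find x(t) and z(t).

Coefficient matrix A = [[-1, -6], [3, -7]].
Characteristic polynomial det(A - λI) = λ^2 + 8λ + 25 = 0.
Eigenvalues λ = -4 ± 3i (complex conjugate pair).
For λ=-4+3i: an eigenvector is (-1,-1) - i(1,0) = (-1 - i, -1).
A real fundamental pair from Re and Im of e^((-4+3i)t)v: X_1 = e^(-4t)(cos(3t)·(-1,-1) + sin(3t)·(1,0)), X_2 = e^(-4t)(sin(3t)·(-1,-1) - cos(3t)·(1,0)).
General solution: c_1X_1 + c_2X_2.

x(t) = c_1e^(-4t)sin(3t) - c_1e^(-4t)cos(3t) - c_2e^(-4t)sin(3t) - c_2e^(-4t)cos(3t), z(t) = -c_1e^(-4t)cos(3t) - c_2e^(-4t)sin(3t)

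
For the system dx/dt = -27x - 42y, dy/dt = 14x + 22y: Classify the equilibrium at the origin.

saddle

A = [[-27,-42],[14,22]]; det(A-λI) = λ^2 + 5λ - 6.
λ = 1, -6: opposite signs.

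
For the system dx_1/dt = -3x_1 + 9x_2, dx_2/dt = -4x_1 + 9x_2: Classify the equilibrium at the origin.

A = [[-3,9],[-4,9]]; det(A-λI) = λ^2 - 6λ + 9.
repeated λ = 3 with a single eigenvector.

unstable improper node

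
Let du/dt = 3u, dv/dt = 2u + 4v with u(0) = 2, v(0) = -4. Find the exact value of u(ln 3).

54

A = [[3,0],[2,4]]; eigenvalues λ = 3, 4.
Eigenvectors: (-1,2) for λ=3, (0,-1) for λ=4.
From the initial condition, c_1 = -2, c_2 = 0.
u(ln 3) = (-2)(3^3)(-1) + (0)(3^4)(0) = 54.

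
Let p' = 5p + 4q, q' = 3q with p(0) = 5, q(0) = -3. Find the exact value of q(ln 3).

A = [[5,4],[0,3]]; eigenvalues λ = 5, 3.
Eigenvectors: (1,0) for λ=5, (-2,1) for λ=3.
From the initial condition, c_1 = -1, c_2 = -3.
q(ln 3) = (-1)(3^5)(0) + (-3)(3^3)(1) = -81.

-81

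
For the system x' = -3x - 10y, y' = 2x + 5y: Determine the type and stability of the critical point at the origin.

A = [[-3,-10],[2,5]]; det(A-λI) = λ^2 - 2λ + 5.
λ = 1 ± 2i: positive real part.

unstable spiral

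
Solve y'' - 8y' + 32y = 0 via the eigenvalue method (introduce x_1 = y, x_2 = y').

Let x_1 = y, x_2 = y'. Then x_1' = x_2 and x_2' = -32x_1 + 8x_2.
A = [[0,1],[-32,8]]; det(A-λI) = λ^2 - 8λ + 32.
Eigenvalues λ = 4 ± 4i.

y(t) = c_1e^(4t)cos(4t) + c_2e^(4t)sin(4t)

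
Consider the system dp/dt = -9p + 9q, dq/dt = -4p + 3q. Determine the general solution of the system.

p(t) = 3C_1e^(-3t) + 3C_2te^(-3t) - 2C_2e^(-3t), q(t) = 2C_1e^(-3t) + 2C_2te^(-3t) - C_2e^(-3t)

Coefficient matrix A = [[-9, 9], [-4, 3]].
Characteristic polynomial det(A - λI) = λ^2 + 6λ + 9 = 0.
Single eigenvalue λ = -3 with algebraic multiplicity 2.
Eigenvector v = (3,2); generalized eigenvector w with (A-λI)w=v is (-2,-1).
General solution: e^(-3t)[C_1·v + C_2·(t·v + w)].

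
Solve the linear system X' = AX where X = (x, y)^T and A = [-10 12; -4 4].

Coefficient matrix A = [[-10, 12], [-4, 4]].
Characteristic polynomial det(A - λI) = λ^2 + 6λ + 8 = 0.
Eigenvalues λ = -4, -2.
For λ=-4: (A-λI) row 1 is [-6, 12], so an eigenvector is (2, 1).
For λ=-2: (A-λI) row 1 is [-8, 12], so an eigenvector is (-3, -2).
General solution: c_1e^(-4t)(2,1) + c_2e^(-2t)(-3,-2).

x(t) = 2c_1e^(-4t) - 3c_2e^(-2t), y(t) = c_1e^(-4t) - 2c_2e^(-2t)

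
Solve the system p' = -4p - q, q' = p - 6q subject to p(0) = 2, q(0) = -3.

Coefficient matrix A = [[-4, -1], [1, -6]].
Characteristic polynomial det(A - λI) = λ^2 + 10λ + 25 = 0.
Single eigenvalue λ = -5 with algebraic multiplicity 2.
Eigenvector v = (-1,-1); generalized eigenvector w with (A-λI)w=v is (-2,-1).
General solution: e^(-5t)[K_1·v + K_2·(t·v + w)].
Applying p(0)=2, q(0)=-3 gives K_1=8, K_2=-5.

p(t) = 5te^(-5t) + 2e^(-5t), q(t) = 5te^(-5t) - 3e^(-5t)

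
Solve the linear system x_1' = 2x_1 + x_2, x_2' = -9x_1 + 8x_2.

x_1(t) = K_1e^(5t) + K_2te^(5t) - K_2e^(5t), x_2(t) = 3K_1e^(5t) + 3K_2te^(5t) - 2K_2e^(5t)

Coefficient matrix A = [[2, 1], [-9, 8]].
Characteristic polynomial det(A - λI) = λ^2 - 10λ + 25 = 0.
Single eigenvalue λ = 5 with algebraic multiplicity 2.
Eigenvector v = (1,3); generalized eigenvector w with (A-λI)w=v is (-1,-2).
General solution: e^(5t)[K_1·v + K_2·(t·v + w)].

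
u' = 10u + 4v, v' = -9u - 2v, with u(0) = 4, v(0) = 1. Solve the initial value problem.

u(t) = 28te^(4t) + 4e^(4t), v(t) = -42te^(4t) + e^(4t)

Coefficient matrix A = [[10, 4], [-9, -2]].
Characteristic polynomial det(A - λI) = λ^2 - 8λ + 16 = 0.
Single eigenvalue λ = 4 with algebraic multiplicity 2.
Eigenvector v = (2,-3); generalized eigenvector w with (A-λI)w=v is (1,-1).
General solution: e^(4t)[C_1·v + C_2·(t·v + w)].
Applying u(0)=4, v(0)=1 gives C_1=-5, C_2=14.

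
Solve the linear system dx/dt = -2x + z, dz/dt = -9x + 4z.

Coefficient matrix A = [[-2, 1], [-9, 4]].
Characteristic polynomial det(A - λI) = λ^2 - 2λ + 1 = 0.
Single eigenvalue λ = 1 with algebraic multiplicity 2.
Eigenvector v = (1,3); generalized eigenvector w with (A-λI)w=v is (0,1).
General solution: e^(t)[C_1·v + C_2·(t·v + w)].

x(t) = C_1e^(t) + C_2te^(t), z(t) = 3C_1e^(t) + 3C_2te^(t) + C_2e^(t)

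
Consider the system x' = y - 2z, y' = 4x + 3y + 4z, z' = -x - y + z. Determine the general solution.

Coefficient matrix A = [[0, 1, -2], [4, 3, 4], [-1, -1, 1]].
det(A - λI) = 0 gives eigenvalues λ = -1, 3, 2.
For λ=-1: eigenvector (1,-1,0).
For λ=3: eigenvector (1,1,-1).
For λ=2: eigenvector (-1,0,1).
General solution: c_1e^(-t)(1,-1,0) + c_2e^(3t)(1,1,-1) + c_3e^(2t)(-1,0,1).

x(t) = c_1e^(-t) + c_2e^(3t) - c_3e^(2t), y(t) = -c_1e^(-t) + c_2e^(3t), z(t) = -c_2e^(3t) + c_3e^(2t)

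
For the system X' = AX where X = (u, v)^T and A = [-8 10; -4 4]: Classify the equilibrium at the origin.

stable spiral

A = [[-8,10],[-4,4]]; det(A-λI) = λ^2 + 4λ + 8.
λ = -2 ± 2i: negative real part.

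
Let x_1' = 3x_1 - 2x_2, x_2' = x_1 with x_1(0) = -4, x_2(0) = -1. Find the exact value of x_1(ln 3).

-48

A = [[3,-2],[1,0]]; eigenvalues λ = 2, 1.
Eigenvectors: (-2,-1) for λ=2, (-1,-1) for λ=1.
From the initial condition, c_1 = 3, c_2 = -2.
x_1(ln 3) = (3)(3^2)(-2) + (-2)(3^1)(-1) = -48.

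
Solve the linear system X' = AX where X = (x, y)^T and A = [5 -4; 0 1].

x(t) = c_1e^(5t) - c_2e^(t), y(t) = -c_2e^(t)

Coefficient matrix A = [[5, -4], [0, 1]].
Characteristic polynomial det(A - λI) = λ^2 - 6λ + 5 = 0.
Eigenvalues λ = 5, 1.
For λ=5: (A-λI) row 1 is [0, -4], so an eigenvector is (1, 0).
For λ=1: (A-λI) row 1 is [4, -4], so an eigenvector is (-1, -1).
General solution: c_1e^(5t)(1,0) + c_2e^(t)(-1,-1).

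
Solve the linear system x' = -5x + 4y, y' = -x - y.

Coefficient matrix A = [[-5, 4], [-1, -1]].
Characteristic polynomial det(A - λI) = λ^2 + 6λ + 9 = 0.
Single eigenvalue λ = -3 with algebraic multiplicity 2.
Eigenvector v = (-2,-1); generalized eigenvector w with (A-λI)w=v is (1,0).
General solution: e^(-3t)[c_1·v + c_2·(t·v + w)].

x(t) = -2c_1e^(-3t) - 2c_2te^(-3t) + c_2e^(-3t), y(t) = -c_1e^(-3t) - c_2te^(-3t)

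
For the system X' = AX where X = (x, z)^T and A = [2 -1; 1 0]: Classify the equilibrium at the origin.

A = [[2,-1],[1,0]]; det(A-λI) = λ^2 - 2λ + 1.
repeated λ = 1 with a single eigenvector.

unstable improper node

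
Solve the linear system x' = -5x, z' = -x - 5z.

x(t) = -C_2e^(-5t), z(t) = C_1e^(-5t) + C_2te^(-5t) - 3C_2e^(-5t)

Coefficient matrix A = [[-5, 0], [-1, -5]].
Characteristic polynomial det(A - λI) = λ^2 + 10λ + 25 = 0.
Single eigenvalue λ = -5 with algebraic multiplicity 2.
Eigenvector v = (0,1); generalized eigenvector w with (A-λI)w=v is (-1,-3).
General solution: e^(-5t)[C_1·v + C_2·(t·v + w)].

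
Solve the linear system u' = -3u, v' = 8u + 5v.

Coefficient matrix A = [[-3, 0], [8, 5]].
Characteristic polynomial det(A - λI) = λ^2 - 2λ - 15 = 0.
Eigenvalues λ = 5, -3.
For λ=5: (A-λI) row 1 is [-8, 0], so an eigenvector is (0, 1).
For λ=-3: (A-λI) row 2 is [8, 8], so an eigenvector is (1, -1).
General solution: K_1e^(5t)(0,1) + K_2e^(-3t)(1,-1).

u(t) = K_2e^(-3t), v(t) = K_1e^(5t) - K_2e^(-3t)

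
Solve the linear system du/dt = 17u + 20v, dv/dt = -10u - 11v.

Coefficient matrix A = [[17, 20], [-10, -11]].
Characteristic polynomial det(A - λI) = λ^2 - 6λ + 13 = 0.
Eigenvalues λ = 3 ± 2i (complex conjugate pair).
For λ=3+2i: an eigenvector is (-1,1) - i(3,-2) = (-1 - 3i, 1 + 2i).
A real fundamental pair from Re and Im of e^((3+2i)t)v: X_1 = e^(3t)(cos(2t)·(-1,1) + sin(2t)·(3,-2)), X_2 = e^(3t)(sin(2t)·(-1,1) - cos(2t)·(3,-2)).
General solution: c_1X_1 + c_2X_2.

u(t) = 3c_1e^(3t)sin(2t) - c_1e^(3t)cos(2t) - c_2e^(3t)sin(2t) - 3c_2e^(3t)cos(2t), v(t) = -2c_1e^(3t)sin(2t) + c_1e^(3t)cos(2t) + c_2e^(3t)sin(2t) + 2c_2e^(3t)cos(2t)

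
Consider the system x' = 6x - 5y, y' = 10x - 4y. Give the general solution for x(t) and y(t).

Coefficient matrix A = [[6, -5], [10, -4]].
Characteristic polynomial det(A - λI) = λ^2 - 2λ + 26 = 0.
Eigenvalues λ = 1 ± 5i (complex conjugate pair).
For λ=1+5i: an eigenvector is (0,1) - i(-1,-1) = (0 + i, 1 + i).
A real fundamental pair from Re and Im of e^((1+5i)t)v: X_1 = e^(t)(cos(5t)·(0,1) + sin(5t)·(-1,-1)), X_2 = e^(t)(sin(5t)·(0,1) - cos(5t)·(-1,-1)).
General solution: C_1X_1 + C_2X_2.

x(t) = -C_1e^(t)sin(5t) + C_2e^(t)cos(5t), y(t) = -C_1e^(t)sin(5t) + C_1e^(t)cos(5t) + C_2e^(t)sin(5t) + C_2e^(t)cos(5t)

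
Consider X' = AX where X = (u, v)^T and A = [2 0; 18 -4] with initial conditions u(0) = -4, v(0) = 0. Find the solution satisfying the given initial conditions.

Coefficient matrix A = [[2, 0], [18, -4]].
Characteristic polynomial det(A - λI) = λ^2 + 2λ - 8 = 0.
Eigenvalues λ = 2, -4.
For λ=2: (A-λI) row 2 is [18, -6], so an eigenvector is (1, 3).
For λ=-4: (A-λI) row 1 is [6, 0], so an eigenvector is (0, -1).
General solution: c_1e^(2t)(1,3) + c_2e^(-4t)(0,-1).
Applying u(0)=-4, v(0)=0 gives c_1=-4, c_2=-12.

u(t) = -4e^(2t), v(t) = -12e^(2t) + 12e^(-4t)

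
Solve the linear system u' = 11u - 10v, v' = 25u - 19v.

u(t) = C_1e^(-4t)sin(5t) + C_1e^(-4t)cos(5t) + C_2e^(-4t)sin(5t) - C_2e^(-4t)cos(5t), v(t) = 2C_1e^(-4t)sin(5t) + C_1e^(-4t)cos(5t) + C_2e^(-4t)sin(5t) - 2C_2e^(-4t)cos(5t)

Coefficient matrix A = [[11, -10], [25, -19]].
Characteristic polynomial det(A - λI) = λ^2 + 8λ + 41 = 0.
Eigenvalues λ = -4 ± 5i (complex conjugate pair).
For λ=-4+5i: an eigenvector is (1,1) - i(1,2) = (1 - i, 1 - 2i).
A real fundamental pair from Re and Im of e^((-4+5i)t)v: X_1 = e^(-4t)(cos(5t)·(1,1) + sin(5t)·(1,2)), X_2 = e^(-4t)(sin(5t)·(1,1) - cos(5t)·(1,2)).
General solution: C_1X_1 + C_2X_2.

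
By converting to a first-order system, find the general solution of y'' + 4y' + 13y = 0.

Let x_1 = y, x_2 = y'. Then x_1' = x_2 and x_2' = -13x_1 - 4x_2.
A = [[0,1],[-13,-4]]; det(A-λI) = λ^2 + 4λ + 13.
Eigenvalues λ = -2 ± 3i.

y(t) = c_1e^(-2t)cos(3t) + c_2e^(-2t)sin(3t)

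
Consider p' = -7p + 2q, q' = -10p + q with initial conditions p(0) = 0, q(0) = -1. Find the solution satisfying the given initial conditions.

Coefficient matrix A = [[-7, 2], [-10, 1]].
Characteristic polynomial det(A - λI) = λ^2 + 6λ + 13 = 0.
Eigenvalues λ = -3 ± 2i (complex conjugate pair).
For λ=-3+2i: an eigenvector is (0,1) - i(1,2) = (0 - i, 1 - 2i).
A real fundamental pair from Re and Im of e^((-3+2i)t)v: X_1 = e^(-3t)(cos(2t)·(0,1) + sin(2t)·(1,2)), X_2 = e^(-3t)(sin(2t)·(0,1) - cos(2t)·(1,2)).
General solution: K_1X_1 + K_2X_2.
Applying p(0)=0, q(0)=-1 gives K_1=-1, K_2=0.

p(t) = -e^(-3t)sin(2t), q(t) = -2e^(-3t)sin(2t) - e^(-3t)cos(2t)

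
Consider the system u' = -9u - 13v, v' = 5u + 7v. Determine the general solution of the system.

Coefficient matrix A = [[-9, -13], [5, 7]].
Characteristic polynomial det(A - λI) = λ^2 + 2λ + 2 = 0.
Eigenvalues λ = -1 ± i (complex conjugate pair).
For λ=-1+i: an eigenvector is (-3,2) - i(-2,1) = (-3 + 2i, 2 - i).
A real fundamental pair from Re and Im of e^((-1+i)t)v: X_1 = e^(-t)(cos(t)·(-3,2) + sin(t)·(-2,1)), X_2 = e^(-t)(sin(t)·(-3,2) - cos(t)·(-2,1)).
General solution: K_1X_1 + K_2X_2.

u(t) = -2K_1e^(-t)sin(t) - 3K_1e^(-t)cos(t) - 3K_2e^(-t)sin(t) + 2K_2e^(-t)cos(t), v(t) = K_1e^(-t)sin(t) + 2K_1e^(-t)cos(t) + 2K_2e^(-t)sin(t) - K_2e^(-t)cos(t)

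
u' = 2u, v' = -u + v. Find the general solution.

u(t) = c_1e^(2t), v(t) = -c_1e^(2t) - c_2e^(t)

Coefficient matrix A = [[2, 0], [-1, 1]].
Characteristic polynomial det(A - λI) = λ^2 - 3λ + 2 = 0.
Eigenvalues λ = 2, 1.
For λ=2: (A-λI) row 2 is [-1, -1], so an eigenvector is (1, -1).
For λ=1: (A-λI) row 1 is [1, 0], so an eigenvector is (0, -1).
General solution: c_1e^(2t)(1,-1) + c_2e^(t)(0,-1).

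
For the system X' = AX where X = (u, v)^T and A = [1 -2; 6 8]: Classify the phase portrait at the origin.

A = [[1,-2],[6,8]]; det(A-λI) = λ^2 - 9λ + 20.
λ = 4, 5: both positive.

unstable node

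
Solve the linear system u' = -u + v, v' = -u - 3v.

Coefficient matrix A = [[-1, 1], [-1, -3]].
Characteristic polynomial det(A - λI) = λ^2 + 4λ + 4 = 0.
Single eigenvalue λ = -2 with algebraic multiplicity 2.
Eigenvector v = (-1,1); generalized eigenvector w with (A-λI)w=v is (0,-1).
General solution: e^(-2t)[C_1·v + C_2·(t·v + w)].

u(t) = -C_1e^(-2t) - C_2te^(-2t), v(t) = C_1e^(-2t) + C_2te^(-2t) - C_2e^(-2t)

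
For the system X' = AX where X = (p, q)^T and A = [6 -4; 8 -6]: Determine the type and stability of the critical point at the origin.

A = [[6,-4],[8,-6]]; det(A-λI) = λ^2 - 4.
λ = 2, -2: opposite signs.

saddle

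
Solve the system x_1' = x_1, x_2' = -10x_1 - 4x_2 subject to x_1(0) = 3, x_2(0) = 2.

Coefficient matrix A = [[1, 0], [-10, -4]].
Characteristic polynomial det(A - λI) = λ^2 + 3λ - 4 = 0.
Eigenvalues λ = -4, 1.
For λ=-4: (A-λI) row 1 is [5, 0], so an eigenvector is (0, -1).
For λ=1: (A-λI) row 2 is [-10, -5], so an eigenvector is (-1, 2).
General solution: c_1e^(-4t)(0,-1) + c_2e^(t)(-1,2).
Applying x_1(0)=3, x_2(0)=2 gives c_1=-8, c_2=-3.

x_1(t) = 3e^(t), x_2(t) = -6e^(t) + 8e^(-4t)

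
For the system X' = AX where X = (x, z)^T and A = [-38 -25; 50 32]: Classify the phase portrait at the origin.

A = [[-38,-25],[50,32]]; det(A-λI) = λ^2 + 6λ + 34.
λ = -3 ± 5i: negative real part.

stable spiral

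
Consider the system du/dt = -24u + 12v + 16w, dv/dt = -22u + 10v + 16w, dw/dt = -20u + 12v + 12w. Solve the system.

u(t) = K_1e^(4t) - 2K_2e^(-2t) + 2K_3e^(-4t), v(t) = K_1e^(4t) - K_2e^(-2t) + 2K_3e^(-4t), w(t) = K_1e^(4t) - 2K_2e^(-2t) + K_3e^(-4t)

Coefficient matrix A = [[-24, 12, 16], [-22, 10, 16], [-20, 12, 12]].
det(A - λI) = 0 gives eigenvalues λ = 4, -2, -4.
For λ=4: eigenvector (1,1,1).
For λ=-2: eigenvector (-2,-1,-2).
For λ=-4: eigenvector (2,2,1).
General solution: K_1e^(4t)(1,1,1) + K_2e^(-2t)(-2,-1,-2) + K_3e^(-4t)(2,2,1).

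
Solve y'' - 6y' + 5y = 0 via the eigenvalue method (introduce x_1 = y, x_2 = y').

y(t) = c_1e^(5t) + c_2e^(t)

Let x_1 = y, x_2 = y'. Then x_1' = x_2 and x_2' = -5x_1 + 6x_2.
A = [[0,1],[-5,6]]; det(A-λI) = λ^2 - 6λ + 5.
Eigenvalues λ = 5, 1 with eigenvectors (1,5), (1,1).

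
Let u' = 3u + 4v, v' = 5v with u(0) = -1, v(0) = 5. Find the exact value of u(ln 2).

232

A = [[3,4],[0,5]]; eigenvalues λ = 3, 5.
Eigenvectors: (-1,0) for λ=3, (2,1) for λ=5.
From the initial condition, c_1 = 11, c_2 = 5.
u(ln 2) = (11)(2^3)(-1) + (5)(2^5)(2) = 232.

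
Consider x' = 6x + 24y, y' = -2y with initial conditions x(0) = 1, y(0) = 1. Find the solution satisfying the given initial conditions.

Coefficient matrix A = [[6, 24], [0, -2]].
Characteristic polynomial det(A - λI) = λ^2 - 4λ - 12 = 0.
Eigenvalues λ = -2, 6.
For λ=-2: (A-λI) row 1 is [8, 24], so an eigenvector is (-3, 1).
For λ=6: (A-λI) row 1 is [0, 24], so an eigenvector is (1, 0).
General solution: C_1e^(-2t)(-3,1) + C_2e^(6t)(1,0).
Applying x(0)=1, y(0)=1 gives C_1=1, C_2=4.

x(t) = 4e^(6t) - 3e^(-2t), y(t) = e^(-2t)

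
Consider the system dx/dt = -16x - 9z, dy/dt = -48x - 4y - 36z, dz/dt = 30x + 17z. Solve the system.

Coefficient matrix A = [[-16, 0, -9], [-48, -4, -36], [30, 0, 17]].
det(A - λI) = 0 gives eigenvalues λ = 2, -4, -1.
For λ=2: eigenvector (1,4,-2).
For λ=-4: eigenvector (0,1,0).
For λ=-1: eigenvector (3,12,-5).
General solution: c_1e^(2t)(1,4,-2) + c_2e^(-4t)(0,1,0) + c_3e^(-t)(3,12,-5).

x(t) = c_1e^(2t) + 3c_3e^(-t), y(t) = 4c_1e^(2t) + c_2e^(-4t) + 12c_3e^(-t), z(t) = -2c_1e^(2t) - 5c_3e^(-t)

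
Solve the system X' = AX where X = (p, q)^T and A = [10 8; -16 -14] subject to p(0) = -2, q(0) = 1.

p(t) = -3e^(2t) + e^(-6t), q(t) = 3e^(2t) - 2e^(-6t)

Coefficient matrix A = [[10, 8], [-16, -14]].
Characteristic polynomial det(A - λI) = λ^2 + 4λ - 12 = 0.
Eigenvalues λ = 2, -6.
For λ=2: (A-λI) row 1 is [8, 8], so an eigenvector is (1, -1).
For λ=-6: (A-λI) row 1 is [16, 8], so an eigenvector is (-1, 2).
General solution: C_1e^(2t)(1,-1) + C_2e^(-6t)(-1,2).
Applying p(0)=-2, q(0)=1 gives C_1=-3, C_2=-1.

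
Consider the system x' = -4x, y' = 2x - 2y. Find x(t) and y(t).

Coefficient matrix A = [[-4, 0], [2, -2]].
Characteristic polynomial det(A - λI) = λ^2 + 6λ + 8 = 0.
Eigenvalues λ = -4, -2.
For λ=-4: (A-λI) row 2 is [2, 2], so an eigenvector is (1, -1).
For λ=-2: (A-λI) row 1 is [-2, 0], so an eigenvector is (0, -1).
General solution: K_1e^(-4t)(1,-1) + K_2e^(-2t)(0,-1).

x(t) = K_1e^(-4t), y(t) = -K_1e^(-4t) - K_2e^(-2t)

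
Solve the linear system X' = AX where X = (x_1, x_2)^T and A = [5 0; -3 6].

Coefficient matrix A = [[5, 0], [-3, 6]].
Characteristic polynomial det(A - λI) = λ^2 - 11λ + 30 = 0.
Eigenvalues λ = 6, 5.
For λ=6: (A-λI) row 1 is [-1, 0], so an eigenvector is (0, -1).
For λ=5: (A-λI) row 2 is [-3, 1], so an eigenvector is (1, 3).
General solution: K_1e^(6t)(0,-1) + K_2e^(5t)(1,3).

x_1(t) = K_2e^(5t), x_2(t) = -K_1e^(6t) + 3K_2e^(5t)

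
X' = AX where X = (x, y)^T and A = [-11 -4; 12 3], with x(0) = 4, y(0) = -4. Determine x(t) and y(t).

x(t) = -4e^(-3t) + 8e^(-5t), y(t) = 8e^(-3t) - 12e^(-5t)

Coefficient matrix A = [[-11, -4], [12, 3]].
Characteristic polynomial det(A - λI) = λ^2 + 8λ + 15 = 0.
Eigenvalues λ = -5, -3.
For λ=-5: (A-λI) row 1 is [-6, -4], so an eigenvector is (-2, 3).
For λ=-3: (A-λI) row 1 is [-8, -4], so an eigenvector is (-1, 2).
General solution: c_1e^(-5t)(-2,3) + c_2e^(-3t)(-1,2).
Applying x(0)=4, y(0)=-4 gives c_1=-4, c_2=4.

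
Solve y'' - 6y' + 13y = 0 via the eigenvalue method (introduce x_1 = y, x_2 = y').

Let x_1 = y, x_2 = y'. Then x_1' = x_2 and x_2' = -13x_1 + 6x_2.
A = [[0,1],[-13,6]]; det(A-λI) = λ^2 - 6λ + 13.
Eigenvalues λ = 3 ± 2i.

y(t) = K_1e^(3t)cos(2t) + K_2e^(3t)sin(2t)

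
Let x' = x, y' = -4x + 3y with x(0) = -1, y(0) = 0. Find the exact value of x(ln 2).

A = [[1,0],[-4,3]]; eigenvalues λ = 3, 1.
Eigenvectors: (0,-1) for λ=3, (1,2) for λ=1.
From the initial condition, c_1 = -2, c_2 = -1.
x(ln 2) = (-2)(2^3)(0) + (-1)(2^1)(1) = -2.

-2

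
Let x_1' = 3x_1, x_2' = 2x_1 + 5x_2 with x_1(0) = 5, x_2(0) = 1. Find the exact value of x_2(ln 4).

A = [[3,0],[2,5]]; eigenvalues λ = 5, 3.
Eigenvectors: (0,1) for λ=5, (1,-1) for λ=3.
From the initial condition, c_1 = 6, c_2 = 5.
x_2(ln 4) = (6)(4^5)(1) + (5)(4^3)(-1) = 5824.

5824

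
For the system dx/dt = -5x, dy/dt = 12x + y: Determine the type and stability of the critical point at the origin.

saddle

A = [[-5,0],[12,1]]; det(A-λI) = λ^2 + 4λ - 5.
λ = -5, 1: opposite signs.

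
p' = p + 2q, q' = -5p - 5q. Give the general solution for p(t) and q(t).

Coefficient matrix A = [[1, 2], [-5, -5]].
Characteristic polynomial det(A - λI) = λ^2 + 4λ + 5 = 0.
Eigenvalues λ = -2 ± i (complex conjugate pair).
For λ=-2+i: an eigenvector is (-1,2) - i(1,-1) = (-1 - i, 2 + i).
A real fundamental pair from Re and Im of e^((-2+i)t)v: X_1 = e^(-2t)(cos(t)·(-1,2) + sin(t)·(1,-1)), X_2 = e^(-2t)(sin(t)·(-1,2) - cos(t)·(1,-1)).
General solution: K_1X_1 + K_2X_2.

p(t) = K_1e^(-2t)sin(t) - K_1e^(-2t)cos(t) - K_2e^(-2t)sin(t) - K_2e^(-2t)cos(t), q(t) = -K_1e^(-2t)sin(t) + 2K_1e^(-2t)cos(t) + 2K_2e^(-2t)sin(t) + K_2e^(-2t)cos(t)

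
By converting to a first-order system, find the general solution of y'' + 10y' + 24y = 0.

y(t) = C_1e^(-4t) + C_2e^(-6t)

Let x_1 = y, x_2 = y'. Then x_1' = x_2 and x_2' = -24x_1 - 10x_2.
A = [[0,1],[-24,-10]]; det(A-λI) = λ^2 + 10λ + 24.
Eigenvalues λ = -4, -6 with eigenvectors (1,-4), (1,-6).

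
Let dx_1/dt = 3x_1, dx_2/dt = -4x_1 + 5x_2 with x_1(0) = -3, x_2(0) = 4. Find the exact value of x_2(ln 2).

A = [[3,0],[-4,5]]; eigenvalues λ = 5, 3.
Eigenvectors: (0,1) for λ=5, (-1,-2) for λ=3.
From the initial condition, c_1 = 10, c_2 = 3.
x_2(ln 2) = (10)(2^5)(1) + (3)(2^3)(-2) = 272.

272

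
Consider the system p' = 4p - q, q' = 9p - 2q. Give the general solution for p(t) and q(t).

Coefficient matrix A = [[4, -1], [9, -2]].
Characteristic polynomial det(A - λI) = λ^2 - 2λ + 1 = 0.
Single eigenvalue λ = 1 with algebraic multiplicity 2.
Eigenvector v = (-1,-3); generalized eigenvector w with (A-λI)w=v is (0,1).
General solution: e^(t)[c_1·v + c_2·(t·v + w)].

p(t) = -c_1e^(t) - c_2te^(t), q(t) = -3c_1e^(t) - 3c_2te^(t) + c_2e^(t)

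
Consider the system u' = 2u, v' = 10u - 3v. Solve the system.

u(t) = c_1e^(2t), v(t) = 2c_1e^(2t) - c_2e^(-3t)

Coefficient matrix A = [[2, 0], [10, -3]].
Characteristic polynomial det(A - λI) = λ^2 + λ - 6 = 0.
Eigenvalues λ = 2, -3.
For λ=2: (A-λI) row 2 is [10, -5], so an eigenvector is (1, 2).
For λ=-3: (A-λI) row 1 is [5, 0], so an eigenvector is (0, -1).
General solution: c_1e^(2t)(1,2) + c_2e^(-3t)(0,-1).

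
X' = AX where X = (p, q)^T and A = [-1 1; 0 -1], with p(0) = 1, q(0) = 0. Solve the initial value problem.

Coefficient matrix A = [[-1, 1], [0, -1]].
Characteristic polynomial det(A - λI) = λ^2 + 2λ + 1 = 0.
Single eigenvalue λ = -1 with algebraic multiplicity 2.
Eigenvector v = (-1,0); generalized eigenvector w with (A-λI)w=v is (-3,-1).
General solution: e^(-t)[C_1·v + C_2·(t·v + w)].
Applying p(0)=1, q(0)=0 gives C_1=-1, C_2=0.

p(t) = e^(-t), q(t) = 0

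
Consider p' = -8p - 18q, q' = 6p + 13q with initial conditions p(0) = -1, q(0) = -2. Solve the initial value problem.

Coefficient matrix A = [[-8, -18], [6, 13]].
Characteristic polynomial det(A - λI) = λ^2 - 5λ + 4 = 0.
Eigenvalues λ = 1, 4.
For λ=1: (A-λI) row 1 is [-9, -18], so an eigenvector is (-2, 1).
For λ=4: (A-λI) row 1 is [-12, -18], so an eigenvector is (-3, 2).
General solution: C_1e^(t)(-2,1) + C_2e^(4t)(-3,2).
Applying p(0)=-1, q(0)=-2 gives C_1=8, C_2=-5.

p(t) = 15e^(4t) - 16e^(t), q(t) = -10e^(4t) + 8e^(t)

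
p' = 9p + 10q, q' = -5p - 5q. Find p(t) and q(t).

p(t) = -3c_1e^(2t)sin(t) + c_1e^(2t)cos(t) + c_2e^(2t)sin(t) + 3c_2e^(2t)cos(t), q(t) = 2c_1e^(2t)sin(t) - c_1e^(2t)cos(t) - c_2e^(2t)sin(t) - 2c_2e^(2t)cos(t)

Coefficient matrix A = [[9, 10], [-5, -5]].
Characteristic polynomial det(A - λI) = λ^2 - 4λ + 5 = 0.
Eigenvalues λ = 2 ± i (complex conjugate pair).
For λ=2+i: an eigenvector is (1,-1) - i(-3,2) = (1 + 3i, -1 - 2i).
A real fundamental pair from Re and Im of e^((2+i)t)v: X_1 = e^(2t)(cos(t)·(1,-1) + sin(t)·(-3,2)), X_2 = e^(2t)(sin(t)·(1,-1) - cos(t)·(-3,2)).
General solution: c_1X_1 + c_2X_2.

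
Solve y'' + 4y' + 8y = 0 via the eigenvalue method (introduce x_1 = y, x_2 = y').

y(t) = C_1e^(-2t)cos(2t) + C_2e^(-2t)sin(2t)

Let x_1 = y, x_2 = y'. Then x_1' = x_2 and x_2' = -8x_1 - 4x_2.
A = [[0,1],[-8,-4]]; det(A-λI) = λ^2 + 4λ + 8.
Eigenvalues λ = -2 ± 2i.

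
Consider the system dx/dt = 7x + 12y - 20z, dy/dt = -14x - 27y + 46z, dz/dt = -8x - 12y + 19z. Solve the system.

x(t) = K_1e^(3t) - 2K_2e^(-3t) - 4K_3e^(-t), y(t) = -2K_1e^(3t) + 5K_2e^(-3t) + 11K_3e^(-t), z(t) = -K_1e^(3t) + 2K_2e^(-3t) + 5K_3e^(-t)

Coefficient matrix A = [[7, 12, -20], [-14, -27, 46], [-8, -12, 19]].
det(A - λI) = 0 gives eigenvalues λ = 3, -3, -1.
For λ=3: eigenvector (1,-2,-1).
For λ=-3: eigenvector (-2,5,2).
For λ=-1: eigenvector (-4,11,5).
General solution: K_1e^(3t)(1,-2,-1) + K_2e^(-3t)(-2,5,2) + K_3e^(-t)(-4,11,5).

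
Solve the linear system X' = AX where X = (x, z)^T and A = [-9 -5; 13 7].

Coefficient matrix A = [[-9, -5], [13, 7]].
Characteristic polynomial det(A - λI) = λ^2 + 2λ + 2 = 0.
Eigenvalues λ = -1 ± i (complex conjugate pair).
For λ=-1+i: an eigenvector is (1,-2) - i(2,-3) = (1 - 2i, -2 + 3i).
A real fundamental pair from Re and Im of e^((-1+i)t)v: X_1 = e^(-t)(cos(t)·(1,-2) + sin(t)·(2,-3)), X_2 = e^(-t)(sin(t)·(1,-2) - cos(t)·(2,-3)).
General solution: K_1X_1 + K_2X_2.

x(t) = 2K_1e^(-t)sin(t) + K_1e^(-t)cos(t) + K_2e^(-t)sin(t) - 2K_2e^(-t)cos(t), z(t) = -3K_1e^(-t)sin(t) - 2K_1e^(-t)cos(t) - 2K_2e^(-t)sin(t) + 3K_2e^(-t)cos(t)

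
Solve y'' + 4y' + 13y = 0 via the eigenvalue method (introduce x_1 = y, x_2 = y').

Let x_1 = y, x_2 = y'. Then x_1' = x_2 and x_2' = -13x_1 - 4x_2.
A = [[0,1],[-13,-4]]; det(A-λI) = λ^2 + 4λ + 13.
Eigenvalues λ = -2 ± 3i.

y(t) = C_1e^(-2t)cos(3t) + C_2e^(-2t)sin(3t)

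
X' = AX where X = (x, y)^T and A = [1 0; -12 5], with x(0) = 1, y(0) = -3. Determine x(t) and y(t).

Coefficient matrix A = [[1, 0], [-12, 5]].
Characteristic polynomial det(A - λI) = λ^2 - 6λ + 5 = 0.
Eigenvalues λ = 5, 1.
For λ=5: (A-λI) row 1 is [-4, 0], so an eigenvector is (0, 1).
For λ=1: (A-λI) row 2 is [-12, 4], so an eigenvector is (1, 3).
General solution: C_1e^(5t)(0,1) + C_2e^(t)(1,3).
Applying x(0)=1, y(0)=-3 gives C_1=-6, C_2=1.

x(t) = e^(t), y(t) = -6e^(5t) + 3e^(t)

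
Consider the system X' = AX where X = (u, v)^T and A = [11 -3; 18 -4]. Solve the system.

Coefficient matrix A = [[11, -3], [18, -4]].
Characteristic polynomial det(A - λI) = λ^2 - 7λ + 10 = 0.
Eigenvalues λ = 5, 2.
For λ=5: (A-λI) row 1 is [6, -3], so an eigenvector is (-1, -2).
For λ=2: (A-λI) row 1 is [9, -3], so an eigenvector is (1, 3).
General solution: K_1e^(5t)(-1,-2) + K_2e^(2t)(1,3).

u(t) = -K_1e^(5t) + K_2e^(2t), v(t) = -2K_1e^(5t) + 3K_2e^(2t)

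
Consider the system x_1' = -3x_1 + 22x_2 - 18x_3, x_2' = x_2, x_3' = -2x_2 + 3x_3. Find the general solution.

Coefficient matrix A = [[-3, 22, -18], [0, 1, 0], [0, -2, 3]].
det(A - λI) = 0 gives eigenvalues λ = 3, 1, -3.
For λ=3: eigenvector (-3,0,1).
For λ=1: eigenvector (1,1,1).
For λ=-3: eigenvector (1,0,0).
General solution: K_1e^(3t)(-3,0,1) + K_2e^(t)(1,1,1) + K_3e^(-3t)(1,0,0).

x_1(t) = -3K_1e^(3t) + K_2e^(t) + K_3e^(-3t), x_2(t) = K_2e^(t), x_3(t) = K_1e^(3t) + K_2e^(t)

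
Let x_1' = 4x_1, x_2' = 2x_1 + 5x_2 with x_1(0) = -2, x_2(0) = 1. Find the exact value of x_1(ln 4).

A = [[4,0],[2,5]]; eigenvalues λ = 5, 4.
Eigenvectors: (0,1) for λ=5, (-1,2) for λ=4.
From the initial condition, c_1 = -3, c_2 = 2.
x_1(ln 4) = (-3)(4^5)(0) + (2)(4^4)(-1) = -512.

-512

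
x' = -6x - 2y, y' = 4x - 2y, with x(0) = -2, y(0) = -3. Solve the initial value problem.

x(t) = 5e^(-4t)sin(2t) - 2e^(-4t)cos(2t), y(t) = -7e^(-4t)sin(2t) - 3e^(-4t)cos(2t)

Coefficient matrix A = [[-6, -2], [4, -2]].
Characteristic polynomial det(A - λI) = λ^2 + 8λ + 20 = 0.
Eigenvalues λ = -4 ± 2i (complex conjugate pair).
For λ=-4+2i: an eigenvector is (1,-1) - i(0,1) = (1, -1 - i).
A real fundamental pair from Re and Im of e^((-4+2i)t)v: X_1 = e^(-4t)(cos(2t)·(1,-1) + sin(2t)·(0,1)), X_2 = e^(-4t)(sin(2t)·(1,-1) - cos(2t)·(0,1)).
General solution: C_1X_1 + C_2X_2.
Applying x(0)=-2, y(0)=-3 gives C_1=-2, C_2=5.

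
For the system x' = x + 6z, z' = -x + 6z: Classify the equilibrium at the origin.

unstable node

A = [[1,6],[-1,6]]; det(A-λI) = λ^2 - 7λ + 12.
λ = 3, 4: both positive.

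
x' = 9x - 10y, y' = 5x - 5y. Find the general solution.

Coefficient matrix A = [[9, -10], [5, -5]].
Characteristic polynomial det(A - λI) = λ^2 - 4λ + 5 = 0.
Eigenvalues λ = 2 ± i (complex conjugate pair).
For λ=2+i: an eigenvector is (1,1) - i(-3,-2) = (1 + 3i, 1 + 2i).
A real fundamental pair from Re and Im of e^((2+i)t)v: X_1 = e^(2t)(cos(t)·(1,1) + sin(t)·(-3,-2)), X_2 = e^(2t)(sin(t)·(1,1) - cos(t)·(-3,-2)).
General solution: K_1X_1 + K_2X_2.

x(t) = -3K_1e^(2t)sin(t) + K_1e^(2t)cos(t) + K_2e^(2t)sin(t) + 3K_2e^(2t)cos(t), y(t) = -2K_1e^(2t)sin(t) + K_1e^(2t)cos(t) + K_2e^(2t)sin(t) + 2K_2e^(2t)cos(t)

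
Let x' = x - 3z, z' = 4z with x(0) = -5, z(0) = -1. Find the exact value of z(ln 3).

-81

A = [[1,-3],[0,4]]; eigenvalues λ = 1, 4.
Eigenvectors: (1,0) for λ=1, (1,-1) for λ=4.
From the initial condition, c_1 = -6, c_2 = 1.
z(ln 3) = (-6)(3^1)(0) + (1)(3^4)(-1) = -81.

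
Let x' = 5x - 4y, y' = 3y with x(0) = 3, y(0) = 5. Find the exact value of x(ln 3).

A = [[5,-4],[0,3]]; eigenvalues λ = 3, 5.
Eigenvectors: (-2,-1) for λ=3, (-1,0) for λ=5.
From the initial condition, c_1 = -5, c_2 = 7.
x(ln 3) = (-5)(3^3)(-2) + (7)(3^5)(-1) = -1431.

-1431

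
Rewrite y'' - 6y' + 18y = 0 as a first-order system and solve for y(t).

Let x_1 = y, x_2 = y'. Then x_1' = x_2 and x_2' = -18x_1 + 6x_2.
A = [[0,1],[-18,6]]; det(A-λI) = λ^2 - 6λ + 18.
Eigenvalues λ = 3 ± 3i.

y(t) = K_1e^(3t)cos(3t) + K_2e^(3t)sin(3t)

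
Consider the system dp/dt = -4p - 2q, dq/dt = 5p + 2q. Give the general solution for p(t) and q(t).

p(t) = C_1e^(-t)sin(t) - C_1e^(-t)cos(t) - C_2e^(-t)sin(t) - C_2e^(-t)cos(t), q(t) = -2C_1e^(-t)sin(t) + C_1e^(-t)cos(t) + C_2e^(-t)sin(t) + 2C_2e^(-t)cos(t)

Coefficient matrix A = [[-4, -2], [5, 2]].
Characteristic polynomial det(A - λI) = λ^2 + 2λ + 2 = 0.
Eigenvalues λ = -1 ± i (complex conjugate pair).
For λ=-1+i: an eigenvector is (-1,1) - i(1,-2) = (-1 - i, 1 + 2i).
A real fundamental pair from Re and Im of e^((-1+i)t)v: X_1 = e^(-t)(cos(t)·(-1,1) + sin(t)·(1,-2)), X_2 = e^(-t)(sin(t)·(-1,1) - cos(t)·(1,-2)).
General solution: C_1X_1 + C_2X_2.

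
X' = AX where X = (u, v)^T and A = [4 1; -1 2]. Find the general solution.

u(t) = C_1e^(3t) + C_2te^(3t) - 2C_2e^(3t), v(t) = -C_1e^(3t) - C_2te^(3t) + 3C_2e^(3t)

Coefficient matrix A = [[4, 1], [-1, 2]].
Characteristic polynomial det(A - λI) = λ^2 - 6λ + 9 = 0.
Single eigenvalue λ = 3 with algebraic multiplicity 2.
Eigenvector v = (1,-1); generalized eigenvector w with (A-λI)w=v is (-2,3).
General solution: e^(3t)[C_1·v + C_2·(t·v + w)].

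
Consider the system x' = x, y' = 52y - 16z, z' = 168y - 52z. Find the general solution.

Coefficient matrix A = [[1, 0, 0], [0, 52, -16], [0, 168, -52]].
det(A - λI) = 0 gives eigenvalues λ = 1, 4, -4.
For λ=1: eigenvector (1,0,0).
For λ=4: eigenvector (0,1,3).
For λ=-4: eigenvector (0,2,7).
General solution: K_1e^(t)(1,0,0) + K_2e^(4t)(0,1,3) + K_3e^(-4t)(0,2,7).

x(t) = K_1e^(t), y(t) = K_2e^(4t) + 2K_3e^(-4t), z(t) = 3K_2e^(4t) + 7K_3e^(-4t)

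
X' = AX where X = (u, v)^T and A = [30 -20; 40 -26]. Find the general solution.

Coefficient matrix A = [[30, -20], [40, -26]].
Characteristic polynomial det(A - λI) = λ^2 - 4λ + 20 = 0.
Eigenvalues λ = 2 ± 4i (complex conjugate pair).
For λ=2+4i: an eigenvector is (-1,-1) - i(-2,-3) = (-1 + 2i, -1 + 3i).
A real fundamental pair from Re and Im of e^((2+4i)t)v: X_1 = e^(2t)(cos(4t)·(-1,-1) + sin(4t)·(-2,-3)), X_2 = e^(2t)(sin(4t)·(-1,-1) - cos(4t)·(-2,-3)).
General solution: c_1X_1 + c_2X_2.

u(t) = -2c_1e^(2t)sin(4t) - c_1e^(2t)cos(4t) - c_2e^(2t)sin(4t) + 2c_2e^(2t)cos(4t), v(t) = -3c_1e^(2t)sin(4t) - c_1e^(2t)cos(4t) - c_2e^(2t)sin(4t) + 3c_2e^(2t)cos(4t)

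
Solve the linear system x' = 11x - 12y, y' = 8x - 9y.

x(t) = -C_1e^(-t) + 3C_2e^(3t), y(t) = -C_1e^(-t) + 2C_2e^(3t)

Coefficient matrix A = [[11, -12], [8, -9]].
Characteristic polynomial det(A - λI) = λ^2 - 2λ - 3 = 0.
Eigenvalues λ = -1, 3.
For λ=-1: (A-λI) row 1 is [12, -12], so an eigenvector is (-1, -1).
For λ=3: (A-λI) row 1 is [8, -12], so an eigenvector is (3, 2).
General solution: C_1e^(-t)(-1,-1) + C_2e^(3t)(3,2).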